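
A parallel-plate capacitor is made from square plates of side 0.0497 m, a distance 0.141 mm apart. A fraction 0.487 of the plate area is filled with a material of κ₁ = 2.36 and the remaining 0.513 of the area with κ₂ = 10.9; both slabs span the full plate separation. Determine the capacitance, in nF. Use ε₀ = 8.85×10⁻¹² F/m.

A = (0.0497 m)² = 2.47×10⁻³ m².
Side-by-side slabs ⇒ two capacitors in parallel, each spanning the full gap.
C₁ = κ₁ε₀A₁/d = 2.36 × 8.85×10⁻¹² × 1.20×10⁻³ / 1.41×10⁻⁴ = 1.78×10⁻¹⁰ F.
C₂ = κ₂ε₀A₂/d = 10.9 × 8.85×10⁻¹² × 1.27×10⁻³ / 1.41×10⁻⁴ = 8.67×10⁻¹⁰ F.
C = C₁ + C₂ = 1.05×10⁻⁹ F.

1.05 nF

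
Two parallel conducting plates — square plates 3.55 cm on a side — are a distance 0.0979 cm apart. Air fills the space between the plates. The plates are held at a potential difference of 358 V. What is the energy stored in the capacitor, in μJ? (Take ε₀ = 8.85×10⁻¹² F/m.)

0.730 μJ

A = (3.55 cm)² = 1.26×10⁻³ m².
C = ε₀A/d = 8.85×10⁻¹² × 1.26×10⁻³ / 9.79×10⁻⁴ = 1.14×10⁻¹¹ F.
U = ½CV² = ½ × 1.14×10⁻¹¹ × (358)² = 7.30×10⁻⁷ J.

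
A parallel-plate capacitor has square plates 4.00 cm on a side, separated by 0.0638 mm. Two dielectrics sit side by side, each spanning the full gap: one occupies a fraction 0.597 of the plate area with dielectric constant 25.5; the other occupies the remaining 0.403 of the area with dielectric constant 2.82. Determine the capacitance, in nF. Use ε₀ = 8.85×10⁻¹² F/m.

3.63 nF

A = (4.00 cm)² = 1.60×10⁻³ m².
Side-by-side slabs ⇒ two capacitors in parallel, each spanning the full gap.
C₁ = κ₁ε₀A₁/d = 25.5 × 8.85×10⁻¹² × 9.55×10⁻⁴ / 6.38×10⁻⁵ = 3.38×10⁻⁹ F.
C₂ = κ₂ε₀A₂/d = 2.82 × 8.85×10⁻¹² × 6.45×10⁻⁴ / 6.38×10⁻⁵ = 2.52×10⁻¹⁰ F.
C = C₁ + C₂ = 3.63×10⁻⁹ F.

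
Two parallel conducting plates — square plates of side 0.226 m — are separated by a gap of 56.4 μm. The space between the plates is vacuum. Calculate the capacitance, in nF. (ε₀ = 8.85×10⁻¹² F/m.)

C ≈ 8.01 nF

A = (0.226 m)² = 5.11×10⁻² m².
C = ε₀A/d = 8.85×10⁻¹² × 5.11×10⁻² / 5.64×10⁻⁵ = 8.01×10⁻⁹ F.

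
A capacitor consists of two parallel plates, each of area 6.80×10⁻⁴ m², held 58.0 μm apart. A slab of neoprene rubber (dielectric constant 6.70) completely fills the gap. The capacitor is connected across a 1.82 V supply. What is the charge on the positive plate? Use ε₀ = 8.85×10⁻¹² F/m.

1.27 nC

C = κε₀A/d = 6.70 × 8.85×10⁻¹² × 6.80×10⁻⁴ / 5.80×10⁻⁵ = 6.95×10⁻¹⁰ F.
Q = CV = 6.95×10⁻¹⁰ × 1.82 = 1.27×10⁻⁹ C.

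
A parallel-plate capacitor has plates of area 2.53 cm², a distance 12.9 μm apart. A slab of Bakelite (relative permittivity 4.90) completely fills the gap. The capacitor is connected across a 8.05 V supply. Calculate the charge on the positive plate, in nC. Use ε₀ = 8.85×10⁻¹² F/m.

A = 2.53 cm² = 2.53×10⁻⁴ m².
C = κε₀A/d = 4.90 × 8.85×10⁻¹² × 2.53×10⁻⁴ / 1.29×10⁻⁵ = 8.50×10⁻¹⁰ F.
Q = CV = 8.50×10⁻¹⁰ × 8.05 = 6.85×10⁻⁹ C.

6.85 nC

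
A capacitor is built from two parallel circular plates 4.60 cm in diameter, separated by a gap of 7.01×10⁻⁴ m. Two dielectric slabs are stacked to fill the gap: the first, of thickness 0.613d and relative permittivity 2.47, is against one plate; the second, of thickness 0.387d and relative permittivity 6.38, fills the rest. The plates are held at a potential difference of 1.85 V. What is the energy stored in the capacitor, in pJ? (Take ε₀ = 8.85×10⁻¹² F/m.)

116 pJ

A = π(4.60/2 cm)² = 1.66×10⁻³ m².
Stacked slabs ⇒ two capacitors in series, each with the full plate area.
C₁ = κ₁ε₀A/d₁ = 2.47 × 8.85×10⁻¹² × 1.66×10⁻³ / 4.30×10⁻⁴ = 8.45×10⁻¹¹ F.
C₂ = κ₂ε₀A/d₂ = 6.38 × 8.85×10⁻¹² × 1.66×10⁻³ / 2.71×10⁻⁴ = 3.46×10⁻¹⁰ F.
C = (1/C₁ + 1/C₂)⁻¹ = 6.79×10⁻¹¹ F.
U = ½CV² = ½ × 6.79×10⁻¹¹ × (1.85)² = 1.16×10⁻¹⁰ J.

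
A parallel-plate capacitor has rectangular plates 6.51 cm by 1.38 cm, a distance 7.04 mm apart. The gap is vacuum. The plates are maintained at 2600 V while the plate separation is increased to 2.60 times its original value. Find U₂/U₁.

Battery connected ⇒ V is held fixed.
C₂ = 0.385 C₁ and U = ½CV², so U₂/U₁ = C₂/C₁ = 0.385.

U₂/U₁ ≈ 0.385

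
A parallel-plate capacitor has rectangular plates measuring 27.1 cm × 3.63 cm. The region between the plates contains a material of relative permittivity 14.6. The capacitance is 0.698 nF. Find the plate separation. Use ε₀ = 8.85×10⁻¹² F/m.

A = 27.1 × 3.63 cm² = 9.84×10⁻³ m².
d = κε₀A/C = 14.6 × 8.85×10⁻¹² × 9.84×10⁻³ / 6.98×10⁻¹⁰ = 1.82×10⁻³ m.

1.82 mm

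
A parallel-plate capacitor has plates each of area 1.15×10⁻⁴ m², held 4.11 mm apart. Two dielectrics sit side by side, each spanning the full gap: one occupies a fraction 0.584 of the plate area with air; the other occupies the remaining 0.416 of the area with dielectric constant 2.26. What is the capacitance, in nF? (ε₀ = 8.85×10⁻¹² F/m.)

Side-by-side slabs ⇒ two capacitors in parallel, each spanning the full gap.
C₁ = κ₁ε₀A₁/d = 1.00 × 8.85×10⁻¹² × 6.72×10⁻⁵ / 4.11×10⁻³ = 1.45×10⁻¹³ F.
C₂ = κ₂ε₀A₂/d = 2.26 × 8.85×10⁻¹² × 4.78×10⁻⁵ / 4.11×10⁻³ = 2.33×10⁻¹³ F.
C = C₁ + C₂ = 3.77×10⁻¹³ F.

C ≈ 3.77×10⁻⁴ nF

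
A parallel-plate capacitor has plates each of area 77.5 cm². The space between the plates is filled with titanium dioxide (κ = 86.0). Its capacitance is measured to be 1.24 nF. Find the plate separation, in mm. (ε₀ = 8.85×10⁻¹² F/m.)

d ≈ 4.76 mm

A = 77.5 cm² = 7.75×10⁻³ m².
d = κε₀A/C = 86.0 × 8.85×10⁻¹² × 7.75×10⁻³ / 1.24×10⁻⁹ = 4.76×10⁻³ m.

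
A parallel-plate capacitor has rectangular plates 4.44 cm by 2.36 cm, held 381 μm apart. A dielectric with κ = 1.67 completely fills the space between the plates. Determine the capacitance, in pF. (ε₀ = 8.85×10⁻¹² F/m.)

A = 4.44 × 2.36 cm² = 1.05×10⁻³ m².
C = κε₀A/d = 1.67 × 8.85×10⁻¹² × 1.05×10⁻³ / 3.81×10⁻⁴ = 4.06×10⁻¹¹ F.

C ≈ 40.6 pF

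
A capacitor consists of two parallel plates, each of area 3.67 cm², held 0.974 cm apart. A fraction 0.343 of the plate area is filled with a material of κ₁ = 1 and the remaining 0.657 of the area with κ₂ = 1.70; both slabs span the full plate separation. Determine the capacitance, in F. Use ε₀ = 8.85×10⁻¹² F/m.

C ≈ 4.87×10⁻¹³ F

A = 3.67 cm² = 3.67×10⁻⁴ m².
Side-by-side slabs ⇒ two capacitors in parallel, each spanning the full gap.
C₁ = κ₁ε₀A₁/d = 1.00 × 8.85×10⁻¹² × 1.26×10⁻⁴ / 9.74×10⁻³ = 1.14×10⁻¹³ F.
C₂ = κ₂ε₀A₂/d = 1.70 × 8.85×10⁻¹² × 2.41×10⁻⁴ / 9.74×10⁻³ = 3.72×10⁻¹³ F.
C = C₁ + C₂ = 4.87×10⁻¹³ F.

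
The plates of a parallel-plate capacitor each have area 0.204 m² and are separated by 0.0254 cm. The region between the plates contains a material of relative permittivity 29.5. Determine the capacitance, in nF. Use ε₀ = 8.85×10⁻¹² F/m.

C ≈ 210 nF

C = κε₀A/d = 29.5 × 8.85×10⁻¹² × 0.204 / 2.54×10⁻⁴ = 2.10×10⁻⁷ F.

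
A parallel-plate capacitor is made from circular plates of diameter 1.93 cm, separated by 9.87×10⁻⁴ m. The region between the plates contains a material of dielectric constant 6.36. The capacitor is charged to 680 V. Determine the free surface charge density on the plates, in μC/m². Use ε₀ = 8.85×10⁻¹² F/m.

A = π(1.93/2 cm)² = 2.93×10⁻⁴ m².
C = κε₀A/d = 6.36 × 8.85×10⁻¹² × 2.93×10⁻⁴ / 9.87×10⁻⁴ = 1.67×10⁻¹¹ F.
σ = Q/A = CV/A = 1.67×10⁻¹¹ × 680 / 2.93×10⁻⁴ = 3.88×10⁻⁵ C/m².

σ ≈ 38.8 μC/m²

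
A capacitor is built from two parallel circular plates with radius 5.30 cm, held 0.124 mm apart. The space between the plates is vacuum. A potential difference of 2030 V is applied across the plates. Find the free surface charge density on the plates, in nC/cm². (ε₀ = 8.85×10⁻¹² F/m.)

A = π(5.30 cm)² = 8.82×10⁻³ m².
C = ε₀A/d = 8.85×10⁻¹² × 8.82×10⁻³ / 1.24×10⁻⁴ = 6.30×10⁻¹⁰ F.
σ = Q/A = CV/A = 6.30×10⁻¹⁰ × 2030 / 8.82×10⁻³ = 1.45×10⁻⁴ C/m².

14.5 nC/cm²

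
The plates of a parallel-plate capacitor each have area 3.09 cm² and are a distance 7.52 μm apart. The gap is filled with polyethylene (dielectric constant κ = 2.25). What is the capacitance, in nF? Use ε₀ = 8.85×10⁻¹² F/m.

C ≈ 0.818 nF

A = 3.09 cm² = 3.09×10⁻⁴ m².
C = κε₀A/d = 2.25 × 8.85×10⁻¹² × 3.09×10⁻⁴ / 7.52×10⁻⁶ = 8.18×10⁻¹⁰ F.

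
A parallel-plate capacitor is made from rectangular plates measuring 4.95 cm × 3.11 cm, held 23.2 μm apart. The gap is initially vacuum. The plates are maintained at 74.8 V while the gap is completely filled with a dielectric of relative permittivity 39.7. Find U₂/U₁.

39.7

Battery connected ⇒ V is held fixed.
C₂ = 39.7 C₁ and U = ½CV², so U₂/U₁ = C₂/C₁ = 39.7.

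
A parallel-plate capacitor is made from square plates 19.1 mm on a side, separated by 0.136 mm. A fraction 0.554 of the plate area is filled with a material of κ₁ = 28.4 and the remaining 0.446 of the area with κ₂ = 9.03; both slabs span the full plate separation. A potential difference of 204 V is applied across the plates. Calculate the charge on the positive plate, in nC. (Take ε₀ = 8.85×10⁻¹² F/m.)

Q ≈ 95.7 nC

A = (19.1 mm)² = 3.65×10⁻⁴ m².
Side-by-side slabs ⇒ two capacitors in parallel, each spanning the full gap.
C₁ = κ₁ε₀A₁/d = 28.4 × 8.85×10⁻¹² × 2.02×10⁻⁴ / 1.36×10⁻⁴ = 3.74×10⁻¹⁰ F.
C₂ = κ₂ε₀A₂/d = 9.03 × 8.85×10⁻¹² × 1.63×10⁻⁴ / 1.36×10⁻⁴ = 9.56×10⁻¹¹ F.
C = C₁ + C₂ = 4.69×10⁻¹⁰ F.
Q = CV = 4.69×10⁻¹⁰ × 204 = 9.57×10⁻⁸ C.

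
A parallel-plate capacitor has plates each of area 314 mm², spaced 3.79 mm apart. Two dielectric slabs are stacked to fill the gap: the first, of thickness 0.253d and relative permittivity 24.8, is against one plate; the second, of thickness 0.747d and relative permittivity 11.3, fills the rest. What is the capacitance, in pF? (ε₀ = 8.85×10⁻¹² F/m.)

A = 314 mm² = 3.14×10⁻⁴ m².
Stacked slabs ⇒ two capacitors in series, each with the full plate area.
C₁ = κ₁ε₀A/d₁ = 24.8 × 8.85×10⁻¹² × 3.14×10⁻⁴ / 9.59×10⁻⁴ = 7.19×10⁻¹¹ F.
C₂ = κ₂ε₀A/d₂ = 11.3 × 8.85×10⁻¹² × 3.14×10⁻⁴ / 2.83×10⁻³ = 1.11×10⁻¹¹ F.
C = (1/C₁ + 1/C₂)⁻¹ = 9.61×10⁻¹² F.

C ≈ 9.61 pF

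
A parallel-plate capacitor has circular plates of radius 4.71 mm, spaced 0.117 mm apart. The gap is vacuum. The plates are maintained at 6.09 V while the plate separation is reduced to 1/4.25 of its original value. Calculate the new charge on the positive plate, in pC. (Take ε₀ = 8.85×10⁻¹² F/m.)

A = π(4.71 mm)² = 6.97×10⁻⁵ m².
Initially C₁ = ε₀A/d = 8.85×10⁻¹² × 6.97×10⁻⁵ / 1.17×10⁻⁴ = 5.27×10⁻¹² F.
Q₁ = 3.21×10⁻¹¹ C.
Battery connected ⇒ V is held fixed. C₂ = 4.25 C₁ and Q = CV, so Q₂/Q₁ = C₂/C₁ = 4.25.
Q₂ = 4.25 × 3.21×10⁻¹¹ = 1.36×10⁻¹⁰ C.

136 pC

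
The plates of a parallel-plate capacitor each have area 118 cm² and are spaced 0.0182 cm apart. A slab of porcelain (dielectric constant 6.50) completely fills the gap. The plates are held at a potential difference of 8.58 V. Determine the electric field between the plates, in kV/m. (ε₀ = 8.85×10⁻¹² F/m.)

E = V/d = 8.58 / 1.82×10⁻⁴ = 4.71×10⁴ V/m.

E ≈ 47.1 kV/m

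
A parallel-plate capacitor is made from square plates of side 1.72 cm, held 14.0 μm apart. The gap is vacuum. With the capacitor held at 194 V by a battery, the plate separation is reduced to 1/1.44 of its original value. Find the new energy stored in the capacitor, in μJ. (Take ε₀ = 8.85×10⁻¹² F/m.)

A = (1.72 cm)² = 2.96×10⁻⁴ m².
Initially C₁ = ε₀A/d = 8.85×10⁻¹² × 2.96×10⁻⁴ / 1.40×10⁻⁵ = 1.87×10⁻¹⁰ F.
U₁ = 3.52×10⁻⁶ J.
Battery connected ⇒ V is held fixed. C₂ = 1.44 C₁ and U = ½CV², so U₂/U₁ = C₂/C₁ = 1.44.
U₂ = 1.44 × 3.52×10⁻⁶ = 5.07×10⁻⁶ J.

U ≈ 5.07 μJ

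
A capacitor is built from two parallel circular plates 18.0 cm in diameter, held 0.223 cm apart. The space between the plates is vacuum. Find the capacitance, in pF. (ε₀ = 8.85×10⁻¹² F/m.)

101 pF

A = π(18.0/2 cm)² = 2.54×10⁻² m².
C = ε₀A/d = 8.85×10⁻¹² × 2.54×10⁻² / 2.23×10⁻³ = 1.01×10⁻¹⁰ F.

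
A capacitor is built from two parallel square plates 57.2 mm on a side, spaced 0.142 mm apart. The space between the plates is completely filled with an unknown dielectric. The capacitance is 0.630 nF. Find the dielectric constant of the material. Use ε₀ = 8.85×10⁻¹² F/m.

κ ≈ 3.09

A = (57.2 mm)² = 3.27×10⁻³ m².
κ = Cd/(ε₀A) = 6.30×10⁻¹⁰ × 1.42×10⁻⁴ / (8.85×10⁻¹² × 3.27×10⁻³) = 3.09.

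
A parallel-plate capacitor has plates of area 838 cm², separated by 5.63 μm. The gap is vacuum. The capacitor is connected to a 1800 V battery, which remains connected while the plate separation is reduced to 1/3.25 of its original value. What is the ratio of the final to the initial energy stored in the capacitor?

U₂/U₁ ≈ 3.25

Battery connected ⇒ V is held fixed.
C₂ = 3.25 C₁ and U = ½CV², so U₂/U₁ = C₂/C₁ = 3.25.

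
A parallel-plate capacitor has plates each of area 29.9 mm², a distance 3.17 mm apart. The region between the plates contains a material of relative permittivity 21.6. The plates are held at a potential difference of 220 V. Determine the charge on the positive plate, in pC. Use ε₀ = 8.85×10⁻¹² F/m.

A = 29.9 mm² = 2.99×10⁻⁵ m².
C = κε₀A/d = 21.6 × 8.85×10⁻¹² × 2.99×10⁻⁵ / 3.17×10⁻³ = 1.80×10⁻¹² F.
Q = CV = 1.80×10⁻¹² × 220 = 3.97×10⁻¹⁰ C.

397 pC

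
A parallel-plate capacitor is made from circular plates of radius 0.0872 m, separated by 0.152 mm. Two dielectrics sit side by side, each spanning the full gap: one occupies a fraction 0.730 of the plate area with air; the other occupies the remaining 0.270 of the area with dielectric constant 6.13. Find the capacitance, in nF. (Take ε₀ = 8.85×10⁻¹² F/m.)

A = π(0.0872 m)² = 2.39×10⁻² m².
Side-by-side slabs ⇒ two capacitors in parallel, each spanning the full gap.
C₁ = κ₁ε₀A₁/d = 1.00 × 8.85×10⁻¹² × 1.74×10⁻² / 1.52×10⁻⁴ = 1.02×10⁻⁹ F.
C₂ = κ₂ε₀A₂/d = 6.13 × 8.85×10⁻¹² × 6.45×10⁻³ / 1.52×10⁻⁴ = 2.30×10⁻⁹ F.
C = C₁ + C₂ = 3.32×10⁻⁹ F.

C ≈ 3.32 nF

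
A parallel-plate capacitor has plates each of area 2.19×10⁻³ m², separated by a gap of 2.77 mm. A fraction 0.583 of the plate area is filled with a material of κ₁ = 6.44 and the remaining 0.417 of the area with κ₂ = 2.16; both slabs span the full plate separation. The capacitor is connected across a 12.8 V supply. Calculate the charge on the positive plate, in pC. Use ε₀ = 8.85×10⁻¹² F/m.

Q ≈ 417 pC

Side-by-side slabs ⇒ two capacitors in parallel, each spanning the full gap.
C₁ = κ₁ε₀A₁/d = 6.44 × 8.85×10⁻¹² × 1.28×10⁻³ / 2.77×10⁻³ = 2.63×10⁻¹¹ F.
C₂ = κ₂ε₀A₂/d = 2.16 × 8.85×10⁻¹² × 9.13×10⁻⁴ / 2.77×10⁻³ = 6.30×10⁻¹² F.
C = C₁ + C₂ = 3.26×10⁻¹¹ F.
Q = CV = 3.26×10⁻¹¹ × 12.8 = 4.17×10⁻¹⁰ C.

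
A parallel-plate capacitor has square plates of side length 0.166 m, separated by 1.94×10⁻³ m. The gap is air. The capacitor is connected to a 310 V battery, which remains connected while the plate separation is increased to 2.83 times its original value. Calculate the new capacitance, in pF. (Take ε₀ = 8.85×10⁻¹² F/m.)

A = (0.166 m)² = 2.76×10⁻² m².
Initially C₁ = ε₀A/d = 8.85×10⁻¹² × 2.76×10⁻² / 1.94×10⁻³ = 1.26×10⁻¹⁰ F.
C = ε₀A/d scales as 1/d, so C₂/C₁ = d₁/d₂ = 1/2.83 = 0.353.
C₂ = 0.353 × 1.26×10⁻¹⁰ = 4.44×10⁻¹¹ F.

C ≈ 44.4 pF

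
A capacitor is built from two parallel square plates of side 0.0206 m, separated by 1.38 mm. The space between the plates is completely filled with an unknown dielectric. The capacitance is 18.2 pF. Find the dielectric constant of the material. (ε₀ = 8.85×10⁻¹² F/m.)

6.69

A = (0.0206 m)² = 4.24×10⁻⁴ m².
κ = Cd/(ε₀A) = 1.82×10⁻¹¹ × 1.38×10⁻³ / (8.85×10⁻¹² × 4.24×10⁻⁴) = 6.69.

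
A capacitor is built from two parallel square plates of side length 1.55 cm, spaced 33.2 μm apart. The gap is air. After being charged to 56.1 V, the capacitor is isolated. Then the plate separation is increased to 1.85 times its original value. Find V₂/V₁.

V₂/V₁ ≈ 1.85

Isolated ⇒ Q is held fixed.
C₂ = 0.541 C₁ and V = Q/C, so V₂/V₁ = C₁/C₂ = 1.85.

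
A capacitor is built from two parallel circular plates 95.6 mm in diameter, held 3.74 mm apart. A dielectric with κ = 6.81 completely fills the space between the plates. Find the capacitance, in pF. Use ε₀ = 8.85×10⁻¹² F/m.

116 pF

A = π(95.6/2 mm)² = 7.18×10⁻³ m².
C = κε₀A/d = 6.81 × 8.85×10⁻¹² × 7.18×10⁻³ / 3.74×10⁻³ = 1.16×10⁻¹⁰ F.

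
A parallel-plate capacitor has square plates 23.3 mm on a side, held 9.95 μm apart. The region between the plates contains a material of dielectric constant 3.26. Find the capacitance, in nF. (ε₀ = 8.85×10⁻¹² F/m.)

A = (23.3 mm)² = 5.43×10⁻⁴ m².
C = κε₀A/d = 3.26 × 8.85×10⁻¹² × 5.43×10⁻⁴ / 9.95×10⁻⁶ = 1.57×10⁻⁹ F.

1.57 nF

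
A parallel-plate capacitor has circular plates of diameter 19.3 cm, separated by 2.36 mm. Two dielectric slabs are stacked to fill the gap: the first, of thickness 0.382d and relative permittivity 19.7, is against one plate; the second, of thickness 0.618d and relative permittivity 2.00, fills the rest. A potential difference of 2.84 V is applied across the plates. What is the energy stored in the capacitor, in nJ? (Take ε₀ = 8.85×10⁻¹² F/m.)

1.35 nJ

A = π(19.3/2 cm)² = 2.93×10⁻² m².
Stacked slabs ⇒ two capacitors in series, each with the full plate area.
C₁ = κ₁ε₀A/d₁ = 19.7 × 8.85×10⁻¹² × 2.93×10⁻² / 9.02×10⁻⁴ = 5.66×10⁻⁹ F.
C₂ = κ₂ε₀A/d₂ = 2.00 × 8.85×10⁻¹² × 2.93×10⁻² / 1.46×10⁻³ = 3.55×10⁻¹⁰ F.
C = (1/C₁ + 1/C₂)⁻¹ = 3.34×10⁻¹⁰ F.
U = ½CV² = ½ × 3.34×10⁻¹⁰ × (2.84)² = 1.35×10⁻⁹ J.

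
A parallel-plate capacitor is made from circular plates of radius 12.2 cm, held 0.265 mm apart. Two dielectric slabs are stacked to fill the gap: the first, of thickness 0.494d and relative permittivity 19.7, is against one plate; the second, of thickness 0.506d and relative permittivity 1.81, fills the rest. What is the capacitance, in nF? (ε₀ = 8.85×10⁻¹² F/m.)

C ≈ 5.13 nF

A = π(12.2 cm)² = 4.68×10⁻² m².
Stacked slabs ⇒ two capacitors in series, each with the full plate area.
C₁ = κ₁ε₀A/d₁ = 19.7 × 8.85×10⁻¹² × 4.68×10⁻² / 1.31×10⁻⁴ = 6.23×10⁻⁸ F.
C₂ = κ₂ε₀A/d₂ = 1.81 × 8.85×10⁻¹² × 4.68×10⁻² / 1.34×10⁻⁴ = 5.59×10⁻⁹ F.
C = (1/C₁ + 1/C₂)⁻¹ = 5.13×10⁻⁹ F.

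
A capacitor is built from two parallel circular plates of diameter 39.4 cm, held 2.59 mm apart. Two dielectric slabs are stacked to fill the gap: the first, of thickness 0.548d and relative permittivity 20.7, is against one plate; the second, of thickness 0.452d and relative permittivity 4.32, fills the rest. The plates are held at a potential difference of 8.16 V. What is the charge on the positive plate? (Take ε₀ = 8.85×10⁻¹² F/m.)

A = π(39.4/2 cm)² = 0.122 m².
Stacked slabs ⇒ two capacitors in series, each with the full plate area.
C₁ = κ₁ε₀A/d₁ = 20.7 × 8.85×10⁻¹² × 0.122 / 1.42×10⁻³ = 1.57×10⁻⁸ F.
C₂ = κ₂ε₀A/d₂ = 4.32 × 8.85×10⁻¹² × 0.122 / 1.17×10⁻³ = 3.98×10⁻⁹ F.
C = (1/C₁ + 1/C₂)⁻¹ = 3.18×10⁻⁹ F.
Q = CV = 3.18×10⁻⁹ × 8.16 = 2.59×10⁻⁸ C.

25.9 nC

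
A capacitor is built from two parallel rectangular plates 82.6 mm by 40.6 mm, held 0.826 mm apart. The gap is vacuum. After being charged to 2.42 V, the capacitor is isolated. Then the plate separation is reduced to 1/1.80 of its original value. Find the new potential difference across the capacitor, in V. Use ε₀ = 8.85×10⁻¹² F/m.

V ≈ 1.34 V

A = 82.6 × 40.6 mm² = 3.35×10⁻³ m².
Initially C₁ = ε₀A/d = 8.85×10⁻¹² × 3.35×10⁻³ / 8.26×10⁻⁴ = 3.59×10⁻¹¹ F.
V₁ = 2.42 V.
Isolated ⇒ Q is held fixed. C₂ = 1.80 C₁ and V = Q/C, so V₂/V₁ = C₁/C₂ = 0.556.
V₂ = 0.556 × 2.42 = 1.34 V.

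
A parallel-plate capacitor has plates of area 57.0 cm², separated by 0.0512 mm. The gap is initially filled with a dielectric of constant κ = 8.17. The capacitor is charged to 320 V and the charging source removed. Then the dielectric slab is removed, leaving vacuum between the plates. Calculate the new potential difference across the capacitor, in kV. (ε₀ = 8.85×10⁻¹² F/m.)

A = 57.0 cm² = 5.70×10⁻³ m².
Initially C₁ = κε₀A/d = 8.17 × 8.85×10⁻¹² × 5.70×10⁻³ / 5.12×10⁻⁵ = 8.05×10⁻⁹ F.
V₁ = 3.20×10² V.
Isolated ⇒ Q is held fixed. C₂ = 0.122 C₁ and V = Q/C, so V₂/V₁ = C₁/C₂ = 8.17.
V₂ = 8.17 × 3.20×10² = 2.61×10³ V.

V ≈ 2.61 kV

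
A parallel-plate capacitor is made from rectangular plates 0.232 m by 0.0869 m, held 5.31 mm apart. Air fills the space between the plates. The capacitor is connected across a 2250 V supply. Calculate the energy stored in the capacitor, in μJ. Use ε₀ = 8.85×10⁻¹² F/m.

A = 0.232 × 0.0869 m² = 2.02×10⁻² m².
C = ε₀A/d = 8.85×10⁻¹² × 2.02×10⁻² / 5.31×10⁻³ = 3.36×10⁻¹¹ F.
U = ½CV² = ½ × 3.36×10⁻¹¹ × (2250)² = 8.51×10⁻⁵ J.

U ≈ 85.1 μJ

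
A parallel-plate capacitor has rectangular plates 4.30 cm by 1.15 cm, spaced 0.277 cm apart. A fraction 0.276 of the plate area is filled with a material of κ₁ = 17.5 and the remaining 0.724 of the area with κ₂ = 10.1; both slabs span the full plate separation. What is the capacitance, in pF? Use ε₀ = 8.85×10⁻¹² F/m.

A = 4.30 × 1.15 cm² = 4.94×10⁻⁴ m².
Side-by-side slabs ⇒ two capacitors in parallel, each spanning the full gap.
C₁ = κ₁ε₀A₁/d = 17.5 × 8.85×10⁻¹² × 1.36×10⁻⁴ / 2.77×10⁻³ = 7.63×10⁻¹² F.
C₂ = κ₂ε₀A₂/d = 10.1 × 8.85×10⁻¹² × 3.58×10⁻⁴ / 2.77×10⁻³ = 1.16×10⁻¹¹ F.
C = C₁ + C₂ = 1.92×10⁻¹¹ F.

19.2 pF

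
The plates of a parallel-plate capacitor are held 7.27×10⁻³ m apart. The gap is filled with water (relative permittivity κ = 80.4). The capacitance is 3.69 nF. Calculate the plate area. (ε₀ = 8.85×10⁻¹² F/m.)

A = Cd/(κε₀) = 3.69×10⁻⁹ × 7.27×10⁻³ / (80.4 × 8.85×10⁻¹²) = 3.77×10⁻² m².

A ≈ 377 cm²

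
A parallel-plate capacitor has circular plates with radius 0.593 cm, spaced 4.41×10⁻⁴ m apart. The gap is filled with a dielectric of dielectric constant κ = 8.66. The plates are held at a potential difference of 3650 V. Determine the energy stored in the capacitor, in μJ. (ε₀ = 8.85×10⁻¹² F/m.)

A = π(0.593 cm)² = 1.10×10⁻⁴ m².
C = κε₀A/d = 8.66 × 8.85×10⁻¹² × 1.10×10⁻⁴ / 4.41×10⁻⁴ = 1.92×10⁻¹¹ F.
U = ½CV² = ½ × 1.92×10⁻¹¹ × (3650)² = 1.28×10⁻⁴ J.

128 μJ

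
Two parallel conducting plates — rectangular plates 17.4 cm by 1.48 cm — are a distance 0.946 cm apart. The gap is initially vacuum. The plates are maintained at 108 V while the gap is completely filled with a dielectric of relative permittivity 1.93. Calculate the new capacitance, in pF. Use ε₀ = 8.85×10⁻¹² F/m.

A = 17.4 × 1.48 cm² = 2.58×10⁻³ m².
Initially C₁ = ε₀A/d = 8.85×10⁻¹² × 2.58×10⁻³ / 9.46×10⁻³ = 2.41×10⁻¹² F.
C = κε₀A/d scales with κ, so C₂/C₁ = κ = 1.93.
C₂ = 1.93 × 2.41×10⁻¹² = 4.65×10⁻¹² F.

4.65 pF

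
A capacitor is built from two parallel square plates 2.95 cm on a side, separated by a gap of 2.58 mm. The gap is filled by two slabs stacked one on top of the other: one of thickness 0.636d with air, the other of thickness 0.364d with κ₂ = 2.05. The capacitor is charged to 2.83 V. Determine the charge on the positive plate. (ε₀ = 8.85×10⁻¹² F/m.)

A = (2.95 cm)² = 8.70×10⁻⁴ m².
Stacked slabs ⇒ two capacitors in series, each with the full plate area.
C₁ = κ₁ε₀A/d₁ = 1.00 × 8.85×10⁻¹² × 8.70×10⁻⁴ / 1.64×10⁻³ = 4.69×10⁻¹² F.
C₂ = κ₂ε₀A/d₂ = 2.05 × 8.85×10⁻¹² × 8.70×10⁻⁴ / 9.39×10⁻⁴ = 1.68×10⁻¹¹ F.
C = (1/C₁ + 1/C₂)⁻¹ = 3.67×10⁻¹² F.
Q = CV = 3.67×10⁻¹² × 2.83 = 1.04×10⁻¹¹ C.

10.4 pC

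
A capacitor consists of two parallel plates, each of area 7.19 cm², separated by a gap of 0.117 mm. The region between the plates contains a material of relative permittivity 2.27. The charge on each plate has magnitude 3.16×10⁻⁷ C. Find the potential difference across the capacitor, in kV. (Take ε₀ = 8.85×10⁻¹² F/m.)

2.56 kV

A = 7.19 cm² = 7.19×10⁻⁴ m².
C = κε₀A/d = 2.27 × 8.85×10⁻¹² × 7.19×10⁻⁴ / 1.17×10⁻⁴ = 1.23×10⁻¹⁰ F.
V = Q/C = 3.16×10⁻⁷ / 1.23×10⁻¹⁰ = 2.56×10³ V.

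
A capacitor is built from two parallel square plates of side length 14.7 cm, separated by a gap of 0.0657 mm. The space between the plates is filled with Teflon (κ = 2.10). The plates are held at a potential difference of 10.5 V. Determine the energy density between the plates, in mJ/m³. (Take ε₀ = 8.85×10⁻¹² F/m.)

E = V/d = 10.5 / 6.57×10⁻⁵ = 1.60×10⁵ V/m.
u = ½κε₀E² = ½ × 2.10 × 8.85×10⁻¹² × (1.60×10⁵)² = 0.237 J/m³.

u ≈ 237 mJ/m³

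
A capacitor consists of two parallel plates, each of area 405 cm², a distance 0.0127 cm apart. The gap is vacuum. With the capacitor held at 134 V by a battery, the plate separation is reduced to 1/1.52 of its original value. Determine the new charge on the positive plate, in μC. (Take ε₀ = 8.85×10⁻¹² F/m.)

Q ≈ 0.575 μC

A = 405 cm² = 4.05×10⁻² m².
Initially C₁ = ε₀A/d = 8.85×10⁻¹² × 4.05×10⁻² / 1.27×10⁻⁴ = 2.82×10⁻⁹ F.
Q₁ = 3.78×10⁻⁷ C.
Battery connected ⇒ V is held fixed. C₂ = 1.52 C₁ and Q = CV, so Q₂/Q₁ = C₂/C₁ = 1.52.
Q₂ = 1.52 × 3.78×10⁻⁷ = 5.75×10⁻⁷ C.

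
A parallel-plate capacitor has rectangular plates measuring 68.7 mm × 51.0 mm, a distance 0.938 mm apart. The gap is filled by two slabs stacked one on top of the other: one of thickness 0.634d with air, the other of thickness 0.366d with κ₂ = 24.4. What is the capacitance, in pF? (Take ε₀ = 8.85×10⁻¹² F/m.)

C ≈ 50.9 pF

A = 68.7 × 51.0 mm² = 3.50×10⁻³ m².
Stacked slabs ⇒ two capacitors in series, each with the full plate area.
C₁ = κ₁ε₀A/d₁ = 1.00 × 8.85×10⁻¹² × 3.50×10⁻³ / 5.95×10⁻⁴ = 5.21×10⁻¹¹ F.
C₂ = κ₂ε₀A/d₂ = 24.4 × 8.85×10⁻¹² × 3.50×10⁻³ / 3.43×10⁻⁴ = 2.20×10⁻⁹ F.
C = (1/C₁ + 1/C₂)⁻¹ = 5.09×10⁻¹¹ F.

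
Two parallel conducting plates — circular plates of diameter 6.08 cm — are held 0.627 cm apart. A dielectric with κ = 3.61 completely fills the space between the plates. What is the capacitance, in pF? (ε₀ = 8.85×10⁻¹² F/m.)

C ≈ 14.8 pF

A = π(6.08/2 cm)² = 2.90×10⁻³ m².
C = κε₀A/d = 3.61 × 8.85×10⁻¹² × 2.90×10⁻³ / 6.27×10⁻³ = 1.48×10⁻¹¹ F.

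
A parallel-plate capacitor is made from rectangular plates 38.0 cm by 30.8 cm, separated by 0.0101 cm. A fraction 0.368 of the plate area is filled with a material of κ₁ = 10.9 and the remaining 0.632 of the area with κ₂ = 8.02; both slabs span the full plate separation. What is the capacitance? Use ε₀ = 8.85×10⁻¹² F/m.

A = 38.0 × 30.8 cm² = 0.117 m².
Side-by-side slabs ⇒ two capacitors in parallel, each spanning the full gap.
C₁ = κ₁ε₀A₁/d = 10.9 × 8.85×10⁻¹² × 4.31×10⁻² / 1.01×10⁻⁴ = 4.11×10⁻⁸ F.
C₂ = κ₂ε₀A₂/d = 8.02 × 8.85×10⁻¹² × 7.40×10⁻² / 1.01×10⁻⁴ = 5.20×10⁻⁸ F.
C = C₁ + C₂ = 9.31×10⁻⁸ F.

C ≈ 93.1 nF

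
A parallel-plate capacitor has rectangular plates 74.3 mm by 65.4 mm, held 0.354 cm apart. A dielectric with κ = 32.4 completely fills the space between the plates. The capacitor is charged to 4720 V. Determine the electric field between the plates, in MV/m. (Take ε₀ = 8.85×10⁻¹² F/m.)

E ≈ 1.33 MV/m

E = V/d = 4720 / 3.54×10⁻³ = 1.33×10⁶ V/m.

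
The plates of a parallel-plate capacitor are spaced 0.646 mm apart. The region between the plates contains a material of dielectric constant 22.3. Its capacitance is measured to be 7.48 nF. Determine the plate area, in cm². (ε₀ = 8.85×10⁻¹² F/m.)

A ≈ 245 cm²

A = Cd/(κε₀) = 7.48×10⁻⁹ × 6.46×10⁻⁴ / (22.3 × 8.85×10⁻¹²) = 2.45×10⁻² m².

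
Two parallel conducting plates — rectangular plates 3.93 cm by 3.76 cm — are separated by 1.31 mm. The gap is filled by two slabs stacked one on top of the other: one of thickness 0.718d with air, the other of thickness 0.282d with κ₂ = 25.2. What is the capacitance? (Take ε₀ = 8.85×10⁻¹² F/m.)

A = 3.93 × 3.76 cm² = 1.48×10⁻³ m².
Stacked slabs ⇒ two capacitors in series, each with the full plate area.
C₁ = κ₁ε₀A/d₁ = 1.00 × 8.85×10⁻¹² × 1.48×10⁻³ / 9.41×10⁻⁴ = 1.39×10⁻¹¹ F.
C₂ = κ₂ε₀A/d₂ = 25.2 × 8.85×10⁻¹² × 1.48×10⁻³ / 3.69×10⁻⁴ = 8.92×10⁻¹⁰ F.
C = (1/C₁ + 1/C₂)⁻¹ = 1.37×10⁻¹¹ F.

C ≈ 13.7 pF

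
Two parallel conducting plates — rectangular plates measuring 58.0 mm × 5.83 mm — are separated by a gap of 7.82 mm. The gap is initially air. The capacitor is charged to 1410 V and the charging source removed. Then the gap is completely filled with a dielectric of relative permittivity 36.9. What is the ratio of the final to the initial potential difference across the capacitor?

0.0271

Isolated ⇒ Q is held fixed.
C₂ = 36.9 C₁ and V = Q/C, so V₂/V₁ = C₁/C₂ = 0.0271.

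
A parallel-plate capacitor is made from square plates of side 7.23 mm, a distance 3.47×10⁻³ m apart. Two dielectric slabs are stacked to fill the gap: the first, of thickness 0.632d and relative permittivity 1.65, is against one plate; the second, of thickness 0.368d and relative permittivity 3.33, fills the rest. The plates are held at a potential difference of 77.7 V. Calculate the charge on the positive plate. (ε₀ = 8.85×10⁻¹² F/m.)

Q ≈ 21.0 pC

A = (7.23 mm)² = 5.23×10⁻⁵ m².
Stacked slabs ⇒ two capacitors in series, each with the full plate area.
C₁ = κ₁ε₀A/d₁ = 1.65 × 8.85×10⁻¹² × 5.23×10⁻⁵ / 2.19×10⁻³ = 3.48×10⁻¹³ F.
C₂ = κ₂ε₀A/d₂ = 3.33 × 8.85×10⁻¹² × 5.23×10⁻⁵ / 1.28×10⁻³ = 1.21×10⁻¹² F.
C = (1/C₁ + 1/C₂)⁻¹ = 2.70×10⁻¹³ F.
Q = CV = 2.70×10⁻¹³ × 77.7 = 2.10×10⁻¹¹ C.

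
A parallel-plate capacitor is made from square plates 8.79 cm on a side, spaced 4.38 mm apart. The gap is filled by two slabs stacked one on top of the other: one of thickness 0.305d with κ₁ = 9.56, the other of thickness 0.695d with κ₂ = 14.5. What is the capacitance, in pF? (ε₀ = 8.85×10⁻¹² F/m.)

C ≈ 196 pF

A = (8.79 cm)² = 7.73×10⁻³ m².
Stacked slabs ⇒ two capacitors in series, each with the full plate area.
C₁ = κ₁ε₀A/d₁ = 9.56 × 8.85×10⁻¹² × 7.73×10⁻³ / 1.34×10⁻³ = 4.89×10⁻¹⁰ F.
C₂ = κ₂ε₀A/d₂ = 14.5 × 8.85×10⁻¹² × 7.73×10⁻³ / 3.04×10⁻³ = 3.26×10⁻¹⁰ F.
C = (1/C₁ + 1/C₂)⁻¹ = 1.96×10⁻¹⁰ F.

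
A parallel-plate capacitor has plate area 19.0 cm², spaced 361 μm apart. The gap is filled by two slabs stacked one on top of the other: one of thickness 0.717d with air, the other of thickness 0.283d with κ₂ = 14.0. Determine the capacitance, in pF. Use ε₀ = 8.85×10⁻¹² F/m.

A = 19.0 cm² = 1.90×10⁻³ m².
Stacked slabs ⇒ two capacitors in series, each with the full plate area.
C₁ = κ₁ε₀A/d₁ = 1.00 × 8.85×10⁻¹² × 1.90×10⁻³ / 2.59×10⁻⁴ = 6.50×10⁻¹¹ F.
C₂ = κ₂ε₀A/d₂ = 14.0 × 8.85×10⁻¹² × 1.90×10⁻³ / 1.02×10⁻⁴ = 2.30×10⁻⁹ F.
C = (1/C₁ + 1/C₂)⁻¹ = 6.32×10⁻¹¹ F.

C ≈ 63.2 pF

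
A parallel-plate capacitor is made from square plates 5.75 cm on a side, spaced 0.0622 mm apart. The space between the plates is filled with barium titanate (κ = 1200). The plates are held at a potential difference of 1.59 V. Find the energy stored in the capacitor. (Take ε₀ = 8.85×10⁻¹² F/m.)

U ≈ 0.714 μJ

A = (5.75 cm)² = 3.31×10⁻³ m².
C = κε₀A/d = 1200 × 8.85×10⁻¹² × 3.31×10⁻³ / 6.22×10⁻⁵ = 5.65×10⁻⁷ F.
U = ½CV² = ½ × 5.65×10⁻⁷ × (1.59)² = 7.14×10⁻⁷ J.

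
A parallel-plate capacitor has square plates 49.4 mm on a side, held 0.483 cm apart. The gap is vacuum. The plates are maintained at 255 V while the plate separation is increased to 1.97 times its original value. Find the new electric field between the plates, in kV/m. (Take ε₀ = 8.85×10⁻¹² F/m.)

E ≈ 26.8 kV/m

A = (49.4 mm)² = 2.44×10⁻³ m².
Initially C₁ = ε₀A/d = 8.85×10⁻¹² × 2.44×10⁻³ / 4.83×10⁻³ = 4.47×10⁻¹² F.
E₁ = 5.28×10⁴ V/m.
Battery connected ⇒ V is held fixed. E = V/d, so E₂/E₁ = d₁/d₂ = 0.508.
E₂ = 0.508 × 5.28×10⁴ = 2.68×10⁴ V/m.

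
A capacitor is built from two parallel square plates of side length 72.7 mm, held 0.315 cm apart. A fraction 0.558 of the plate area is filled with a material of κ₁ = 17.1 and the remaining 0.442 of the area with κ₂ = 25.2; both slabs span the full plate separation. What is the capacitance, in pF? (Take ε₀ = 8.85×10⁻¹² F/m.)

C ≈ 307 pF

A = (72.7 mm)² = 5.29×10⁻³ m².
Side-by-side slabs ⇒ two capacitors in parallel, each spanning the full gap.
C₁ = κ₁ε₀A₁/d = 17.1 × 8.85×10⁻¹² × 2.95×10⁻³ / 3.15×10⁻³ = 1.42×10⁻¹⁰ F.
C₂ = κ₂ε₀A₂/d = 25.2 × 8.85×10⁻¹² × 2.34×10⁻³ / 3.15×10⁻³ = 1.65×10⁻¹⁰ F.
C = C₁ + C₂ = 3.07×10⁻¹⁰ F.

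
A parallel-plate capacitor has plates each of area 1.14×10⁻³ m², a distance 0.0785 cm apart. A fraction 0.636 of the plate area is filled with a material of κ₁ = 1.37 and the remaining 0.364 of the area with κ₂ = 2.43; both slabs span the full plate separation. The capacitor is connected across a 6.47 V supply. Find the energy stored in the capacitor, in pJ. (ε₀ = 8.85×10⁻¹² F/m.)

U ≈ 472 pJ

Side-by-side slabs ⇒ two capacitors in parallel, each spanning the full gap.
C₁ = κ₁ε₀A₁/d = 1.37 × 8.85×10⁻¹² × 7.25×10⁻⁴ / 7.85×10⁻⁴ = 1.12×10⁻¹¹ F.
C₂ = κ₂ε₀A₂/d = 2.43 × 8.85×10⁻¹² × 4.15×10⁻⁴ / 7.85×10⁻⁴ = 1.14×10⁻¹¹ F.
C = C₁ + C₂ = 2.26×10⁻¹¹ F.
U = ½CV² = ½ × 2.26×10⁻¹¹ × (6.47)² = 4.72×10⁻¹⁰ J.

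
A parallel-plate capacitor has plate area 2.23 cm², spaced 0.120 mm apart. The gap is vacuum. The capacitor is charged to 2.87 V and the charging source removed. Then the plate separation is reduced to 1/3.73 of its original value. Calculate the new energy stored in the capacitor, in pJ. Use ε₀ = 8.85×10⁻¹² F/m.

A = 2.23 cm² = 2.23×10⁻⁴ m².
Initially C₁ = ε₀A/d = 8.85×10⁻¹² × 2.23×10⁻⁴ / 1.20×10⁻⁴ = 1.64×10⁻¹¹ F.
U₁ = 6.77×10⁻¹¹ J.
Isolated ⇒ Q is held fixed. C₂ = 3.73 C₁ and U = Q²/(2C), so U₂/U₁ = C₁/C₂ = 0.268.
U₂ = 0.268 × 6.77×10⁻¹¹ = 1.82×10⁻¹¹ J.

18.2 pJ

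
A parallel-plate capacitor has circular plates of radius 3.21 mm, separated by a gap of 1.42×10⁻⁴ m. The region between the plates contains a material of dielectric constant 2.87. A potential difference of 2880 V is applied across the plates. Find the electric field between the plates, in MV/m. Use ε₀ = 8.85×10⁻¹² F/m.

E ≈ 20.3 MV/m

E = V/d = 2880 / 1.42×10⁻⁴ = 2.03×10⁷ V/m.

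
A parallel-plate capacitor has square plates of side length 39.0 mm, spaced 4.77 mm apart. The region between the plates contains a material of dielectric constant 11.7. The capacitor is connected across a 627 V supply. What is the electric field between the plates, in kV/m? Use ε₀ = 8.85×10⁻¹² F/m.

E = V/d = 627 / 4.77×10⁻³ = 1.31×10⁵ V/m.

131 kV/m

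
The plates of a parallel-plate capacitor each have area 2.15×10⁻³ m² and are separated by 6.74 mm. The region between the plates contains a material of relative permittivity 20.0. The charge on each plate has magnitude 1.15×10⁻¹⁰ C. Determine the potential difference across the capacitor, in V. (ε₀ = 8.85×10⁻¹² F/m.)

2.04 V

C = κε₀A/d = 20.0 × 8.85×10⁻¹² × 2.15×10⁻³ / 6.74×10⁻³ = 5.65×10⁻¹¹ F.
V = Q/C = 1.15×10⁻¹⁰ / 5.65×10⁻¹¹ = 2.04 V.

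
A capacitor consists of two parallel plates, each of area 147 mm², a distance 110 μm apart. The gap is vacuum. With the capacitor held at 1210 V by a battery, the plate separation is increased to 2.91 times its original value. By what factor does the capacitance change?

0.344

C = ε₀A/d scales as 1/d, so C₂/C₁ = d₁/d₂ = 1/2.91 = 0.344.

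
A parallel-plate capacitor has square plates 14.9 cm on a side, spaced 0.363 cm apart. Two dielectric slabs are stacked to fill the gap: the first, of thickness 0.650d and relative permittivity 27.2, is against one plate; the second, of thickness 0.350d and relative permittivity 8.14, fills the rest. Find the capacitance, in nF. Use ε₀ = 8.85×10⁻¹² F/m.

0.809 nF

A = (14.9 cm)² = 2.22×10⁻² m².
Stacked slabs ⇒ two capacitors in series, each with the full plate area.
C₁ = κ₁ε₀A/d₁ = 27.2 × 8.85×10⁻¹² × 2.22×10⁻² / 2.36×10⁻³ = 2.26×10⁻⁹ F.
C₂ = κ₂ε₀A/d₂ = 8.14 × 8.85×10⁻¹² × 2.22×10⁻² / 1.27×10⁻³ = 1.26×10⁻⁹ F.
C = (1/C₁ + 1/C₂)⁻¹ = 8.09×10⁻¹⁰ F.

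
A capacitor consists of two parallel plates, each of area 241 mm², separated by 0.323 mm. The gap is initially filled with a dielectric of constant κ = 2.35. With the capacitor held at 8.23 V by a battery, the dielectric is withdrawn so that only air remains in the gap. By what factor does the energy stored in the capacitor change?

Battery connected ⇒ V is held fixed.
C₂ = 0.426 C₁ and U = ½CV², so U₂/U₁ = C₂/C₁ = 0.426.

U₂/U₁ ≈ 0.426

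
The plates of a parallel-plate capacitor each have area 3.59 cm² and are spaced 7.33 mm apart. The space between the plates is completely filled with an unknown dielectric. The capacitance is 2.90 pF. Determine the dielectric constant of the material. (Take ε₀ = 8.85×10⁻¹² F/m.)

κ ≈ 6.69

A = 3.59 cm² = 3.59×10⁻⁴ m².
κ = Cd/(ε₀A) = 2.90×10⁻¹² × 7.33×10⁻³ / (8.85×10⁻¹² × 3.59×10⁻⁴) = 6.69.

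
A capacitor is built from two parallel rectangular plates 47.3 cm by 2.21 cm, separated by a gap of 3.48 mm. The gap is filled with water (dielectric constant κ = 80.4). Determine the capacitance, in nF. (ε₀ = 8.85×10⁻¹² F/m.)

A = 47.3 × 2.21 cm² = 1.05×10⁻² m².
C = κε₀A/d = 80.4 × 8.85×10⁻¹² × 1.05×10⁻² / 3.48×10⁻³ = 2.14×10⁻⁹ F.

C ≈ 2.14 nF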